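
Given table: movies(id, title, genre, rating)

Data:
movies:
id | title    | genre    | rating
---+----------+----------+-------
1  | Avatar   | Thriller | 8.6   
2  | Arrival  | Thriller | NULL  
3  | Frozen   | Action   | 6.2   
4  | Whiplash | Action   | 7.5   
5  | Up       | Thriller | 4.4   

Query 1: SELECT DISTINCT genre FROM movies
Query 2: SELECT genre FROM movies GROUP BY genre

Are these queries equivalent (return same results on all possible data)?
Yes, equivalent

Both queries return: [('Action',), ('Thriller',)]

Reason: Both get unique genres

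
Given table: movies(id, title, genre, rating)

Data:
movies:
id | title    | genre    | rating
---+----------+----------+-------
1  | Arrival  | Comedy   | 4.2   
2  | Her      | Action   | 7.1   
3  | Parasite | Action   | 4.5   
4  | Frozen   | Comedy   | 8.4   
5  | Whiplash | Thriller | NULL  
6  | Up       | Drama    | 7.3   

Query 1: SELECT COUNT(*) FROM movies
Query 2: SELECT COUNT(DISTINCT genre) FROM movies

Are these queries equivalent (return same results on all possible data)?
No, not equivalent

Query 1 returns: [(6,)]
Query 2 returns: [(4,)]

Reason: COUNT(*) counts rows, COUNT(DISTINCT genre) counts unique genres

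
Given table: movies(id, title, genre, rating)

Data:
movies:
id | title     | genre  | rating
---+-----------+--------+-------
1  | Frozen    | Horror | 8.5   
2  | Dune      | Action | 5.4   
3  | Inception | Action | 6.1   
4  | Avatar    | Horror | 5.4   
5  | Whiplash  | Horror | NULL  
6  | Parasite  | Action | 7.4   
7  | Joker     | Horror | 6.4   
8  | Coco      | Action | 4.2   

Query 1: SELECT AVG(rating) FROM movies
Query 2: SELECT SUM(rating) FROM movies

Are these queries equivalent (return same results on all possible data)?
No, not equivalent

Query 1 returns: [(6.2,)]
Query 2 returns: [(43.4,)]

Reason: AVG vs SUM give different aggregate values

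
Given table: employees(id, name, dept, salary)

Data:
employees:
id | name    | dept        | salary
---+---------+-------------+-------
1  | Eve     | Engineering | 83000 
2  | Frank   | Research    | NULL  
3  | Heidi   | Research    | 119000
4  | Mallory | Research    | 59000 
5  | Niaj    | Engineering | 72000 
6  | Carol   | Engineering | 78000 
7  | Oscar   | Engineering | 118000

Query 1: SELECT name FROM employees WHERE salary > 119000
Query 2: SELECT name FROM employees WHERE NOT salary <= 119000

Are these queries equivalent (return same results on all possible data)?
Yes, equivalent

Both queries return: []

Reason: Both filter salary > 119000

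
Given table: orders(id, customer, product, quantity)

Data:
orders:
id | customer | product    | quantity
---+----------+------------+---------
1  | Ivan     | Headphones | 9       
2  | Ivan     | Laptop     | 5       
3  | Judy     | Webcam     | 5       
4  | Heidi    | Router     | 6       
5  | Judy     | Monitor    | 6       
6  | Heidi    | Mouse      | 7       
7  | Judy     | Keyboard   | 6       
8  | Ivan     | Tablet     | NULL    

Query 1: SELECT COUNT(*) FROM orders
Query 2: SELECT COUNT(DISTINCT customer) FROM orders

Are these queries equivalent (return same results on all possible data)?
No, not equivalent

Query 1 returns: [(8,)]
Query 2 returns: [(3,)]

Reason: COUNT(*) counts rows, COUNT(DISTINCT customer) counts unique customers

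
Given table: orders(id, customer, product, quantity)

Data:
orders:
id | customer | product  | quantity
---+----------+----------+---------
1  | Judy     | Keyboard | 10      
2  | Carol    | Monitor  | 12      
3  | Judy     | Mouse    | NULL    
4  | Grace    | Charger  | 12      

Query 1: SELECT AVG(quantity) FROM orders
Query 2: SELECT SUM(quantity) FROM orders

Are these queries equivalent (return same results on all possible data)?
No, not equivalent

Query 1 returns: [(11.333333333333334,)]
Query 2 returns: [(34,)]

Reason: AVG vs SUM give different aggregate values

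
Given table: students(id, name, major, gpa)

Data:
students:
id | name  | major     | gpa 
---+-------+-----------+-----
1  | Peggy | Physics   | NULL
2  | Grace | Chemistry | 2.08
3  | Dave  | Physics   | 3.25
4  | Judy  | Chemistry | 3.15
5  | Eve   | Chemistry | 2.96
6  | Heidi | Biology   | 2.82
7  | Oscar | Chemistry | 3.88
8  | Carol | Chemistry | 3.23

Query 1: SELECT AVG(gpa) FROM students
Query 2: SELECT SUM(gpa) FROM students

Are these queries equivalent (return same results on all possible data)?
No, not equivalent

Query 1 returns: [(3.052857142857143,)]
Query 2 returns: [(21.37,)]

Reason: AVG vs SUM give different aggregate values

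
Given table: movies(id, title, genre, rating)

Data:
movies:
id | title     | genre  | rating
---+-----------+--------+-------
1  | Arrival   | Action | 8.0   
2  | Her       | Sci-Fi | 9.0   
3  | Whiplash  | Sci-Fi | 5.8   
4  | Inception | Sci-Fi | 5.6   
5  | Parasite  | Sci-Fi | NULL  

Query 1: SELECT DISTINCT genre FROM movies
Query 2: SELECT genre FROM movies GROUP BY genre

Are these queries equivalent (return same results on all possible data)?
Yes, equivalent

Both queries return: [('Action',), ('Sci-Fi',)]

Reason: Both get unique genres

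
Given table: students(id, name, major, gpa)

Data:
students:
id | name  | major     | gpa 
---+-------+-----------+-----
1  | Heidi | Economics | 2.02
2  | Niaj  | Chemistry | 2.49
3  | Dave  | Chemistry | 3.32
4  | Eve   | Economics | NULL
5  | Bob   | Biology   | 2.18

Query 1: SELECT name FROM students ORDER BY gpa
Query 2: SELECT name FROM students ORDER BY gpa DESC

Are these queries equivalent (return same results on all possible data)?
No, not equivalent

Query 1 returns: [('Eve',), ('Heidi',), ('Bob',), ('Niaj',), ('Dave',)]
Query 2 returns: [('Dave',), ('Niaj',), ('Bob',), ('Heidi',), ('Eve',)]

Reason: ASC vs DESC gives opposite ordering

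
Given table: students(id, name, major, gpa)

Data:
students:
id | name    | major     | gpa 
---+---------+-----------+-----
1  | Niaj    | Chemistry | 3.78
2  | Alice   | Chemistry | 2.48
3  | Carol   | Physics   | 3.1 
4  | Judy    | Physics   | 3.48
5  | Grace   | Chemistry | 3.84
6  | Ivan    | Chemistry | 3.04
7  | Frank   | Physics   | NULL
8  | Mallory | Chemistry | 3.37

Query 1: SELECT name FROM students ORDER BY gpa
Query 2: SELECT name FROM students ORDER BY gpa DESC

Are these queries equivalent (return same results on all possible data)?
No, not equivalent

Query 1 returns: [('Frank',), ('Alice',), ('Ivan',), ('Carol',), ('Mallory',), ('Judy',), ('Niaj',), ('Grace',)]
Query 2 returns: [('Grace',), ('Niaj',), ('Judy',), ('Mallory',), ('Carol',), ('Ivan',), ('Alice',), ('Frank',)]

Reason: ASC vs DESC gives opposite ordering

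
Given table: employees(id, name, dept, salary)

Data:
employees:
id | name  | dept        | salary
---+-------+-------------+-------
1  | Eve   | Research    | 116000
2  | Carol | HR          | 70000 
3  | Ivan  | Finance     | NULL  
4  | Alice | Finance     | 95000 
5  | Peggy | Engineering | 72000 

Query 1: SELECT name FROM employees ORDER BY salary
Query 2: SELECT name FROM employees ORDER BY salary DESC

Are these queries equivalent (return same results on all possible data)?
No, not equivalent

Query 1 returns: [('Ivan',), ('Carol',), ('Peggy',), ('Alice',), ('Eve',)]
Query 2 returns: [('Eve',), ('Alice',), ('Peggy',), ('Carol',), ('Ivan',)]

Reason: ASC vs DESC gives opposite ordering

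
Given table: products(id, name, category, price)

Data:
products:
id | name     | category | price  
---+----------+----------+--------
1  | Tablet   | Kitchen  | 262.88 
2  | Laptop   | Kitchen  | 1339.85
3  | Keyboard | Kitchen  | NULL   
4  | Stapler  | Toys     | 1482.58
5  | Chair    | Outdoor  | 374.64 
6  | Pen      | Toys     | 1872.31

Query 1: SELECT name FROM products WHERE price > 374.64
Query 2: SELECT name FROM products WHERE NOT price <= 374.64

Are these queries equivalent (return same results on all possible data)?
Yes, equivalent

Both queries return: [('Laptop',), ('Pen',), ('Stapler',)]

Reason: Both filter price > 374.64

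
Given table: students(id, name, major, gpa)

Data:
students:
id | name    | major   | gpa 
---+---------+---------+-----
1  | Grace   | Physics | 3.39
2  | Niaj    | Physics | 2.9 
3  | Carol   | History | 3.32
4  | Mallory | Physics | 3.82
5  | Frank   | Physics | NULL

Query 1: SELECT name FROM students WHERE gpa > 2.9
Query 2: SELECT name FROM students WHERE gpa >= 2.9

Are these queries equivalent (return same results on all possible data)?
No, not equivalent

Query 1 returns: [('Grace',), ('Carol',), ('Mallory',)]
Query 2 returns: [('Grace',), ('Niaj',), ('Carol',), ('Mallory',)]

Reason: > vs >= gives different results when gpa = 2.9 exists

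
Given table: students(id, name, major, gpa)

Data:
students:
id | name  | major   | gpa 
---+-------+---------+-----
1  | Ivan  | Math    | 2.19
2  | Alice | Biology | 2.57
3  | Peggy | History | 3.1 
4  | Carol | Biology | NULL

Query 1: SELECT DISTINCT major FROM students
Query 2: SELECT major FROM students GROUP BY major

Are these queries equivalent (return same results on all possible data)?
Yes, equivalent

Both queries return: [('Biology',), ('History',), ('Math',)]

Reason: Both get unique majors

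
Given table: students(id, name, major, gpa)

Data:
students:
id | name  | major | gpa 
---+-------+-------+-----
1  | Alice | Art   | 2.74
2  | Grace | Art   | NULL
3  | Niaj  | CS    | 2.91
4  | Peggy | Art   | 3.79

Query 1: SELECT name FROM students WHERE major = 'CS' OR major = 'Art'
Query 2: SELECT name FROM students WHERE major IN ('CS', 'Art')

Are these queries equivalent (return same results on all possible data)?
Yes, equivalent

Both queries return: [('Alice',), ('Grace',), ('Niaj',), ('Peggy',)]

Reason: OR vs IN are equivalent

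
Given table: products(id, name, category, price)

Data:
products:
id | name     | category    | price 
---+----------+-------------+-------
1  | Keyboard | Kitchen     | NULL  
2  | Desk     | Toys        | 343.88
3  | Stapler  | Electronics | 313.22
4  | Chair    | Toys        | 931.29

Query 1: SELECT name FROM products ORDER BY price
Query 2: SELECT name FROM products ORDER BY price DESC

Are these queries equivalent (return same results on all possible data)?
No, not equivalent

Query 1 returns: [('Keyboard',), ('Stapler',), ('Desk',), ('Chair',)]
Query 2 returns: [('Chair',), ('Desk',), ('Stapler',), ('Keyboard',)]

Reason: ASC vs DESC gives opposite ordering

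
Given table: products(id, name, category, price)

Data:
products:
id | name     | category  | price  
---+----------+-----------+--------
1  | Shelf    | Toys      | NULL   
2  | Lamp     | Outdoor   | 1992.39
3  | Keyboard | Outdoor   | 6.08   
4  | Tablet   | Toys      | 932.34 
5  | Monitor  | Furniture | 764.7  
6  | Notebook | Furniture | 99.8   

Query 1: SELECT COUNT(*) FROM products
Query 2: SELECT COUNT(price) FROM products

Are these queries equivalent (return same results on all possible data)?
No, not equivalent

Query 1 returns: [(6,)]
Query 2 returns: [(5,)]

Reason: COUNT(*) includes NULLs, COUNT(column) excludes them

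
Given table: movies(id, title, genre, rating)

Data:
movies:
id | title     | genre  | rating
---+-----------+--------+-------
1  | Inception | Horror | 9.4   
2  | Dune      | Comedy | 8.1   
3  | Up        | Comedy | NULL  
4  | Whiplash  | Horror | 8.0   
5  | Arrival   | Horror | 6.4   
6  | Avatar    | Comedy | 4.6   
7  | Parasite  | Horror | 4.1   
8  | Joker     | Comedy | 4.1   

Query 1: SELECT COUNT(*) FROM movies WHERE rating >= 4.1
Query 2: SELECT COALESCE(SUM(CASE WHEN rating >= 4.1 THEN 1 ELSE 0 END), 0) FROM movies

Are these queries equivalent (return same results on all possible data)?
Yes, equivalent

Both queries return: [(7,)]

Reason: COUNT with WHERE vs conditional SUM (COALESCE handles empty-table NULL)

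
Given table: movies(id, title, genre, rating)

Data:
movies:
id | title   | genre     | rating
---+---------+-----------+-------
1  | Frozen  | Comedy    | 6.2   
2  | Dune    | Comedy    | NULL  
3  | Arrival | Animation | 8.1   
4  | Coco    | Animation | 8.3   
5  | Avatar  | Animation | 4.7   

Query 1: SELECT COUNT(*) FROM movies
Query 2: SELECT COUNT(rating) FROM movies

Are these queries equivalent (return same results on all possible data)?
No, not equivalent

Query 1 returns: [(5,)]
Query 2 returns: [(4,)]

Reason: COUNT(*) includes NULLs, COUNT(column) excludes them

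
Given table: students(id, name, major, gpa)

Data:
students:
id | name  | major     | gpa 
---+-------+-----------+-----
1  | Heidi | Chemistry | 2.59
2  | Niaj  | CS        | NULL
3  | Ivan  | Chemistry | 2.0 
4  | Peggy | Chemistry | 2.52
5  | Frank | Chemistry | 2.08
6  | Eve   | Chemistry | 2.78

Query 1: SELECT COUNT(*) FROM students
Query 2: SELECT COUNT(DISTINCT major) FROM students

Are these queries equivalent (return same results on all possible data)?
No, not equivalent

Query 1 returns: [(6,)]
Query 2 returns: [(2,)]

Reason: COUNT(*) counts rows, COUNT(DISTINCT major) counts unique majors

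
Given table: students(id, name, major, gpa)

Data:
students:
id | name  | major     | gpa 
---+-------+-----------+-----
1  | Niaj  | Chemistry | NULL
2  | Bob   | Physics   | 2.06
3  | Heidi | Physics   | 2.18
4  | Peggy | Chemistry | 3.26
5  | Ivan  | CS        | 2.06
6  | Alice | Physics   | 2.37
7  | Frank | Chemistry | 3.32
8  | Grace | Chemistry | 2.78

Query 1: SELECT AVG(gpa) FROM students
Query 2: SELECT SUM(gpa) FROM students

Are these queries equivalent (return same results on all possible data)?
No, not equivalent

Query 1 returns: [(2.575714285714286,)]
Query 2 returns: [(18.03,)]

Reason: AVG vs SUM give different aggregate values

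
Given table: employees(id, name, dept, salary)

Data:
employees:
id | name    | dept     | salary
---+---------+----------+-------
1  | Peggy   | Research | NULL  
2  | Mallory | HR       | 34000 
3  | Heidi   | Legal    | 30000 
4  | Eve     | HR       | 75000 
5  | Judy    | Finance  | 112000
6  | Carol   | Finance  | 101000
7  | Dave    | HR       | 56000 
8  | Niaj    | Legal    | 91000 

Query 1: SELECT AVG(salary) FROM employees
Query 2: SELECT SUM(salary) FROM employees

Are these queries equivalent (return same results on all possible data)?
No, not equivalent

Query 1 returns: [(71285.71428571429,)]
Query 2 returns: [(499000,)]

Reason: AVG vs SUM give different aggregate values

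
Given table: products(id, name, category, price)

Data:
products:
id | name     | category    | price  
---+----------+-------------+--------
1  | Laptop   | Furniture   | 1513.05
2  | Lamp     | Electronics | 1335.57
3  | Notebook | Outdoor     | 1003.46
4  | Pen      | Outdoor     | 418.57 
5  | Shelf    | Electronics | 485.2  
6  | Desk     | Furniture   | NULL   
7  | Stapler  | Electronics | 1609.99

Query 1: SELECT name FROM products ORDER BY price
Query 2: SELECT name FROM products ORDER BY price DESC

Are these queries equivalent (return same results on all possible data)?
No, not equivalent

Query 1 returns: [('Desk',), ('Pen',), ('Shelf',), ('Notebook',), ('Lamp',), ('Laptop',), ('Stapler',)]
Query 2 returns: [('Stapler',), ('Laptop',), ('Lamp',), ('Notebook',), ('Shelf',), ('Pen',), ('Desk',)]

Reason: ASC vs DESC gives opposite ordering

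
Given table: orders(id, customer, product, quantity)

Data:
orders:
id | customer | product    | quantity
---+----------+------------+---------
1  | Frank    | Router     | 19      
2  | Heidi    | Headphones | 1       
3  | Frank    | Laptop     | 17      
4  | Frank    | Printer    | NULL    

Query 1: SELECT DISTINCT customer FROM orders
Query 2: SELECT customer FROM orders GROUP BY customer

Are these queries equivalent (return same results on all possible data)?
Yes, equivalent

Both queries return: [('Frank',), ('Heidi',)]

Reason: Both get unique customers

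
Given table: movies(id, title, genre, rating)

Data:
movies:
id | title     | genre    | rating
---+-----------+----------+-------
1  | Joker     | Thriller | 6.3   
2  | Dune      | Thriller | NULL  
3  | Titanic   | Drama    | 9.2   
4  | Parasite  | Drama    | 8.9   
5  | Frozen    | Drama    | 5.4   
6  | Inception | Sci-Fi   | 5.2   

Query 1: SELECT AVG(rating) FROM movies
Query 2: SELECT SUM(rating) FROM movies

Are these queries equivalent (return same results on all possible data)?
No, not equivalent

Query 1 returns: [(7.0,)]
Query 2 returns: [(35.0,)]

Reason: AVG vs SUM give different aggregate values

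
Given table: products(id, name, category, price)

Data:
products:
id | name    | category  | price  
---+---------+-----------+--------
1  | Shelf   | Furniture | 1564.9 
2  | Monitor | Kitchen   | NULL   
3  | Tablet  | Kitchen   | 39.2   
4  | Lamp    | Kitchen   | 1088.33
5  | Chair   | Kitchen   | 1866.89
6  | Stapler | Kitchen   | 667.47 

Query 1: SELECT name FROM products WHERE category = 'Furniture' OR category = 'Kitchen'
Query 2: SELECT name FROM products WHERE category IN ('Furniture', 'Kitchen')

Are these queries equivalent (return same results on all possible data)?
Yes, equivalent

Both queries return: [('Chair',), ('Lamp',), ('Monitor',), ('Shelf',), ('Stapler',), ('Tablet',)]

Reason: OR vs IN are equivalent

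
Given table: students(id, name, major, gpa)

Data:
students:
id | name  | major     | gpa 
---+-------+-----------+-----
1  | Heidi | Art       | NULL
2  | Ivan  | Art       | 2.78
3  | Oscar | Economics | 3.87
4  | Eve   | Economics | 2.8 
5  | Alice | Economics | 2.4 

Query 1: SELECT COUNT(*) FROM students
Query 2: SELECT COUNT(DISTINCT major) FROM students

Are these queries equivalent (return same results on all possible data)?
No, not equivalent

Query 1 returns: [(5,)]
Query 2 returns: [(2,)]

Reason: COUNT(*) counts rows, COUNT(DISTINCT major) counts unique majors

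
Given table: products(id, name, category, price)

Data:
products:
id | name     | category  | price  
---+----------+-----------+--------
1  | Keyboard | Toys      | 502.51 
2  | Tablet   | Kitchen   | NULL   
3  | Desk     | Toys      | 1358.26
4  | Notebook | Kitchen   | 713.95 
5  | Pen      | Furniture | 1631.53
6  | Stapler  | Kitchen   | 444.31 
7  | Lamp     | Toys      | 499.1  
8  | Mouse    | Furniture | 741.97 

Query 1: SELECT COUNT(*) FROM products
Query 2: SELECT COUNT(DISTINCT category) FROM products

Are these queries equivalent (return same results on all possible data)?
No, not equivalent

Query 1 returns: [(8,)]
Query 2 returns: [(3,)]

Reason: COUNT(*) counts rows, COUNT(DISTINCT category) counts unique categorys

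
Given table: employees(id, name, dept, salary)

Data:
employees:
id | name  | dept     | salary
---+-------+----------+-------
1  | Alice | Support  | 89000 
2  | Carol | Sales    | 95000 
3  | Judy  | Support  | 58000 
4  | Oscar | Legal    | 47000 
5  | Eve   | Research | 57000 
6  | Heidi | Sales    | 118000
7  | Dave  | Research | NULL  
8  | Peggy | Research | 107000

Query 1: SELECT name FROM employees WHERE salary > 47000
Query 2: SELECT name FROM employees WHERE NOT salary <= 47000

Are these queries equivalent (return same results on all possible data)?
Yes, equivalent

Both queries return: [('Alice',), ('Carol',), ('Eve',), ('Heidi',), ('Judy',), ('Peggy',)]

Reason: Both filter salary > 47000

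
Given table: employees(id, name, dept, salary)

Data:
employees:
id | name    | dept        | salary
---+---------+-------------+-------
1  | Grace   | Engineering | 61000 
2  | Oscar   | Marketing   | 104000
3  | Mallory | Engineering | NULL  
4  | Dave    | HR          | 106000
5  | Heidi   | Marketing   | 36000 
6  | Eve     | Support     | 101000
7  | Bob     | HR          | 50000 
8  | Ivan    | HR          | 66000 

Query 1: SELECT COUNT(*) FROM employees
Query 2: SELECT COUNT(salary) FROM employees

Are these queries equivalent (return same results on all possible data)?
No, not equivalent

Query 1 returns: [(8,)]
Query 2 returns: [(7,)]

Reason: COUNT(*) includes NULLs, COUNT(column) excludes them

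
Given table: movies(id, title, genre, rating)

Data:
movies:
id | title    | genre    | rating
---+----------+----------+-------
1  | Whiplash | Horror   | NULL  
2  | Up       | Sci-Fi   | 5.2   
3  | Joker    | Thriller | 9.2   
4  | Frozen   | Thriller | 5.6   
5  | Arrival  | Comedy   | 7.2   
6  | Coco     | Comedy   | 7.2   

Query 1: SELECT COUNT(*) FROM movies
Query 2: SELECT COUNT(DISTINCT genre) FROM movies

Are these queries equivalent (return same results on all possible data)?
No, not equivalent

Query 1 returns: [(6,)]
Query 2 returns: [(4,)]

Reason: COUNT(*) counts rows, COUNT(DISTINCT genre) counts unique genres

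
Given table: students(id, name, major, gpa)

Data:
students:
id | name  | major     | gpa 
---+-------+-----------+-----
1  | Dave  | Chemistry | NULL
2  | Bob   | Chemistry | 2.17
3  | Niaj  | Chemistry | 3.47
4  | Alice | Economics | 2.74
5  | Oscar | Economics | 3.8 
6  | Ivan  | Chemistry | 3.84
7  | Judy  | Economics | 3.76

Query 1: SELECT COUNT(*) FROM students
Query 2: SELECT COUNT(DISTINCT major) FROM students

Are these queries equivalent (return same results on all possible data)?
No, not equivalent

Query 1 returns: [(7,)]
Query 2 returns: [(2,)]

Reason: COUNT(*) counts rows, COUNT(DISTINCT major) counts unique majors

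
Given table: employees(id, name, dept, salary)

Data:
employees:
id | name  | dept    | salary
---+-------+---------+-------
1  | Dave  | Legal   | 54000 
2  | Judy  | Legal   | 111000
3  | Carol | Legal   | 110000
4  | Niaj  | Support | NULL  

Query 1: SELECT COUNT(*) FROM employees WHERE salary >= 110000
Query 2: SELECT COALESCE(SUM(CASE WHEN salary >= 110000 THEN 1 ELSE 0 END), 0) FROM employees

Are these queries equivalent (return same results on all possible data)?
Yes, equivalent

Both queries return: [(2,)]

Reason: COUNT with WHERE vs conditional SUM (COALESCE handles empty-table NULL)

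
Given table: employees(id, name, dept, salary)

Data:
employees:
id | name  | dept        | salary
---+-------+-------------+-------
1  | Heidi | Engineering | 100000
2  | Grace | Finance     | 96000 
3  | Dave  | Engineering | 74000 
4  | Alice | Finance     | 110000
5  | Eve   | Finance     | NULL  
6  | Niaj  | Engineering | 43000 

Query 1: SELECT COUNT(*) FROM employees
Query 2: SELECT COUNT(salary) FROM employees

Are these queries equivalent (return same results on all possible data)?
No, not equivalent

Query 1 returns: [(6,)]
Query 2 returns: [(5,)]

Reason: COUNT(*) includes NULLs, COUNT(column) excludes them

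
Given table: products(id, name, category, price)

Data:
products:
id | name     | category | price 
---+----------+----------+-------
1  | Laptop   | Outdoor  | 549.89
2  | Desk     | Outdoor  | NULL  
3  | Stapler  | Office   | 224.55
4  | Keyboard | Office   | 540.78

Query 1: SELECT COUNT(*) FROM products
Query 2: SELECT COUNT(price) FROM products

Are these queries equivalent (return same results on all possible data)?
No, not equivalent

Query 1 returns: [(4,)]
Query 2 returns: [(3,)]

Reason: COUNT(*) includes NULLs, COUNT(column) excludes them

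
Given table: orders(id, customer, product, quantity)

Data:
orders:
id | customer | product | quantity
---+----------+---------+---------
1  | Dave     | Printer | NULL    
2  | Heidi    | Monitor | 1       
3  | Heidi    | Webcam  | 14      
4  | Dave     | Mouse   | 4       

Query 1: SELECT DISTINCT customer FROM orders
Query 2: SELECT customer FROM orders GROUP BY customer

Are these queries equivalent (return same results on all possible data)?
Yes, equivalent

Both queries return: [('Dave',), ('Heidi',)]

Reason: Both get unique customers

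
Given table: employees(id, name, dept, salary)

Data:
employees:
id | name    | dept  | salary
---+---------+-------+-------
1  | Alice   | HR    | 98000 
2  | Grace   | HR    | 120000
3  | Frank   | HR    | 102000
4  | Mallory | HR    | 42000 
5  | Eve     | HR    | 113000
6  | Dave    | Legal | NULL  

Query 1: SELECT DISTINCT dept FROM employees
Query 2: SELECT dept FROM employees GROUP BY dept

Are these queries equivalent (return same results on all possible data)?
Yes, equivalent

Both queries return: [('HR',), ('Legal',)]

Reason: Both get unique depts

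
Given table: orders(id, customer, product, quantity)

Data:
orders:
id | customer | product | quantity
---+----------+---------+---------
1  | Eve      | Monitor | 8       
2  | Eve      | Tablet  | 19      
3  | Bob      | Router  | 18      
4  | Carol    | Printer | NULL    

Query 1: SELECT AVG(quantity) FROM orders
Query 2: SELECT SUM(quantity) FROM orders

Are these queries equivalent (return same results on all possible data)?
No, not equivalent

Query 1 returns: [(15.0,)]
Query 2 returns: [(45,)]

Reason: AVG vs SUM give different aggregate values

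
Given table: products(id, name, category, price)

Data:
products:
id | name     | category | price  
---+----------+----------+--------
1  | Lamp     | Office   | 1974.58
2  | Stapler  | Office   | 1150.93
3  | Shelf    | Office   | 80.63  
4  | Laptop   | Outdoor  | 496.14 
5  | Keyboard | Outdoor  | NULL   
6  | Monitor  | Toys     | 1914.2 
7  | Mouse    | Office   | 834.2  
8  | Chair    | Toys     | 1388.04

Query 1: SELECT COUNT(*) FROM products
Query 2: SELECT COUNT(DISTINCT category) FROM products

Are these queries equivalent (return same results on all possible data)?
No, not equivalent

Query 1 returns: [(8,)]
Query 2 returns: [(3,)]

Reason: COUNT(*) counts rows, COUNT(DISTINCT category) counts unique categorys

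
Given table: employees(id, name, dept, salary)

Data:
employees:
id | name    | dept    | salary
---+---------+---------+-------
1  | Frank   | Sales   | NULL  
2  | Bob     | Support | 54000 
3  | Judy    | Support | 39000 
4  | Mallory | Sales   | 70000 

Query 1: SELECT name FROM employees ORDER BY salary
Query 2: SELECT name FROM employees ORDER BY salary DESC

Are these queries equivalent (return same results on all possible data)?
No, not equivalent

Query 1 returns: [('Frank',), ('Judy',), ('Bob',), ('Mallory',)]
Query 2 returns: [('Mallory',), ('Bob',), ('Judy',), ('Frank',)]

Reason: ASC vs DESC gives opposite ordering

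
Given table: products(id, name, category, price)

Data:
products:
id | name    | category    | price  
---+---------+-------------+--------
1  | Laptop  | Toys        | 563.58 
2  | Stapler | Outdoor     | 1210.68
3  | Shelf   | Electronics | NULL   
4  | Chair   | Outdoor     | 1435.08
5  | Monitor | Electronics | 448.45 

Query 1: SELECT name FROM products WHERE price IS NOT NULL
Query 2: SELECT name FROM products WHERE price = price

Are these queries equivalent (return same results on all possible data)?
Yes, equivalent

Both queries return: [('Chair',), ('Laptop',), ('Monitor',), ('Stapler',)]

Reason: IS NOT NULL vs self-equality (both exclude NULLs)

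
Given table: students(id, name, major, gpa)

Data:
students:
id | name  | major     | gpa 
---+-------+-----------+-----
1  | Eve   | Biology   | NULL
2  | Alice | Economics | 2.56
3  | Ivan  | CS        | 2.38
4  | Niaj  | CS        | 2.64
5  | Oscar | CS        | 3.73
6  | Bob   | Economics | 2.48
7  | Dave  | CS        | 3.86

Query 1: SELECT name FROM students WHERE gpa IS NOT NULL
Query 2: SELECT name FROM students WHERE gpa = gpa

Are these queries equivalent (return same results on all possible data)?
Yes, equivalent

Both queries return: [('Alice',), ('Bob',), ('Dave',), ('Ivan',), ('Niaj',), ('Oscar',)]

Reason: IS NOT NULL vs self-equality (both exclude NULLs)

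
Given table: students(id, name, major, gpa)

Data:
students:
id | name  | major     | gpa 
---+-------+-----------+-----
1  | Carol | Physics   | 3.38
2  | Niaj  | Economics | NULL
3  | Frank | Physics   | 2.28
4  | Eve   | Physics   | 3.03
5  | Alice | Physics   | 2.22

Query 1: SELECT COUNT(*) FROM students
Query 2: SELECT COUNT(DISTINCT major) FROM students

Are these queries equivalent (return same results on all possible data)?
No, not equivalent

Query 1 returns: [(5,)]
Query 2 returns: [(2,)]

Reason: COUNT(*) counts rows, COUNT(DISTINCT major) counts unique majors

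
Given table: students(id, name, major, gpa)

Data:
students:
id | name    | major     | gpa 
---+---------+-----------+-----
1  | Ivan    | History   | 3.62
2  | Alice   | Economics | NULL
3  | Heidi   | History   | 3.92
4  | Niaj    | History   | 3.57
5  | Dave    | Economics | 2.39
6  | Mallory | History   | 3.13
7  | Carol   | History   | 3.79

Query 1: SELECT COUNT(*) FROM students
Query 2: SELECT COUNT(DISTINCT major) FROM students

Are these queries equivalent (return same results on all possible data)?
No, not equivalent

Query 1 returns: [(7,)]
Query 2 returns: [(2,)]

Reason: COUNT(*) counts rows, COUNT(DISTINCT major) counts unique majors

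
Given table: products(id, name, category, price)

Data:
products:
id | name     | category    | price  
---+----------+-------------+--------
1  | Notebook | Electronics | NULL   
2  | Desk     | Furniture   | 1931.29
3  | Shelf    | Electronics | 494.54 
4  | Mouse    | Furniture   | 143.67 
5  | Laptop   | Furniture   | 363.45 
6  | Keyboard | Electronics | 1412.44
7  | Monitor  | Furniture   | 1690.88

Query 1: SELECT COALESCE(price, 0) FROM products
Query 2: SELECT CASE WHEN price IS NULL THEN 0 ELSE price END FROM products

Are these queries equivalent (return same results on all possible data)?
Yes, equivalent

Both queries return: [(0,), (143.67,), (363.45,), (494.54,), (1412.44,), (1690.88,), (1931.29,)]

Reason: COALESCE vs CASE for NULL handling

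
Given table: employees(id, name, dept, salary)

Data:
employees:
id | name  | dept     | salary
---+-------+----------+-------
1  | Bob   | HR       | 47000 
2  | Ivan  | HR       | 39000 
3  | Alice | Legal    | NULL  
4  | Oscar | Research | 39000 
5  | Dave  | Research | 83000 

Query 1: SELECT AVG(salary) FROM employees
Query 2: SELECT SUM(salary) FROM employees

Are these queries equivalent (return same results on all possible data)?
No, not equivalent

Query 1 returns: [(52000.0,)]
Query 2 returns: [(208000,)]

Reason: AVG vs SUM give different aggregate values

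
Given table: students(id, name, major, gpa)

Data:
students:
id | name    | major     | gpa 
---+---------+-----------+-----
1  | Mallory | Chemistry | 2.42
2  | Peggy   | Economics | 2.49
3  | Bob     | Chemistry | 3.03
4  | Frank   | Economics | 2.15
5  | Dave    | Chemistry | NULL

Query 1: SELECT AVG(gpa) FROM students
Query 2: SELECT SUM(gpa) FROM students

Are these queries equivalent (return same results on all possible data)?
No, not equivalent

Query 1 returns: [(2.5225,)]
Query 2 returns: [(10.09,)]

Reason: AVG vs SUM give different aggregate values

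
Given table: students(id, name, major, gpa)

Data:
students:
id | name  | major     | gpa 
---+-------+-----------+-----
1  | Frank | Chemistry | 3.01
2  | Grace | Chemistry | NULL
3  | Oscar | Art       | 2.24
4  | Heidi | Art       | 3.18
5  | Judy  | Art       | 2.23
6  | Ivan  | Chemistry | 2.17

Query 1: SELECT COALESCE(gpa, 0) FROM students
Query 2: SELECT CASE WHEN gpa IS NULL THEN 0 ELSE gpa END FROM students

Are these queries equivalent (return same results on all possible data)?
Yes, equivalent

Both queries return: [(0,), (2.17,), (2.23,), (2.24,), (3.01,), (3.18,)]

Reason: COALESCE vs CASE for NULL handling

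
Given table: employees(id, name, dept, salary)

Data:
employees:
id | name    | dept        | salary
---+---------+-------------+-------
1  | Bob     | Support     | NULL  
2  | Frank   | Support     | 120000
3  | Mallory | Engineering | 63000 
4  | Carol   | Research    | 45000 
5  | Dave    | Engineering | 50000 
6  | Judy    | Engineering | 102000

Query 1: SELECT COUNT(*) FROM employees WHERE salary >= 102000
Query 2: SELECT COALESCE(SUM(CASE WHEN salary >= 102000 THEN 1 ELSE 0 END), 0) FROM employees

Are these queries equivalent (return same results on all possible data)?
Yes, equivalent

Both queries return: [(2,)]

Reason: COUNT with WHERE vs conditional SUM (COALESCE handles empty-table NULL)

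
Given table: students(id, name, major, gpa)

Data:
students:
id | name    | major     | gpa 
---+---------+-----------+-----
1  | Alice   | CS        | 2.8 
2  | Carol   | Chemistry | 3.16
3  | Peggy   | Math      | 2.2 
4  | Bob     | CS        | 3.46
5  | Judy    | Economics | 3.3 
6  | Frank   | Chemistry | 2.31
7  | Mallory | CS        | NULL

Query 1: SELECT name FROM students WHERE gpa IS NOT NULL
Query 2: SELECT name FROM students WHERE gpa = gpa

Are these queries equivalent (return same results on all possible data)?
Yes, equivalent

Both queries return: [('Alice',), ('Bob',), ('Carol',), ('Frank',), ('Judy',), ('Peggy',)]

Reason: IS NOT NULL vs self-equality (both exclude NULLs)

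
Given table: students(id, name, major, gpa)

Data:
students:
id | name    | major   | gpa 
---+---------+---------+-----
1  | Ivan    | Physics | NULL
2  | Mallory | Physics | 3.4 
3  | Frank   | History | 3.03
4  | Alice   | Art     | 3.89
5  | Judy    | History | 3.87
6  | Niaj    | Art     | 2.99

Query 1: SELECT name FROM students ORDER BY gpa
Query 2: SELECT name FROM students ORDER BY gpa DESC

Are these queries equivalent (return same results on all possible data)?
No, not equivalent

Query 1 returns: [('Ivan',), ('Niaj',), ('Frank',), ('Mallory',), ('Judy',), ('Alice',)]
Query 2 returns: [('Alice',), ('Judy',), ('Mallory',), ('Frank',), ('Niaj',), ('Ivan',)]

Reason: ASC vs DESC gives opposite ordering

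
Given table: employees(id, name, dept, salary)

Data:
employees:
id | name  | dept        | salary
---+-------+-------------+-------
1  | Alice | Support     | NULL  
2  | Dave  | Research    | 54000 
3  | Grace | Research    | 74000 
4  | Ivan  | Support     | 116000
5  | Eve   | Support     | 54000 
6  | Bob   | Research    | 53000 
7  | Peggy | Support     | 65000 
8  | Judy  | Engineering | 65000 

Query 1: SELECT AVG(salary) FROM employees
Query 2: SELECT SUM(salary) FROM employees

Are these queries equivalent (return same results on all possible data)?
No, not equivalent

Query 1 returns: [(68714.28571428571,)]
Query 2 returns: [(481000,)]

Reason: AVG vs SUM give different aggregate values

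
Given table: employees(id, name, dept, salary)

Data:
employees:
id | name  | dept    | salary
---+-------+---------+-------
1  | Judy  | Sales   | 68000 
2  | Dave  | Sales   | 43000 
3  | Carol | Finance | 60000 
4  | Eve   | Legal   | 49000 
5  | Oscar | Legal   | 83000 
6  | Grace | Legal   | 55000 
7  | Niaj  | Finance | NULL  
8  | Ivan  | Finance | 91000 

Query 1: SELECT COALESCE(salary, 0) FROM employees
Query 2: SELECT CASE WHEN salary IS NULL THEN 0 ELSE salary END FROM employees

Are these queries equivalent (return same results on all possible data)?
Yes, equivalent

Both queries return: [(0,), (43000,), (49000,), (55000,), (60000,), (68000,), (83000,), (91000,)]

Reason: COALESCE vs CASE for NULL handling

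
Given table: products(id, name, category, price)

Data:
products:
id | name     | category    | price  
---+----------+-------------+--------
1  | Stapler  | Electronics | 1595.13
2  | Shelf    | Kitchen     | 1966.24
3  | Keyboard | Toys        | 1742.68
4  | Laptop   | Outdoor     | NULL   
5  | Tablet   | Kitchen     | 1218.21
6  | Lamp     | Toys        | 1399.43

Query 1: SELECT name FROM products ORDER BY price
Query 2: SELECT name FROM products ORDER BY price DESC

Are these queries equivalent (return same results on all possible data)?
No, not equivalent

Query 1 returns: [('Laptop',), ('Tablet',), ('Lamp',), ('Stapler',), ('Keyboard',), ('Shelf',)]
Query 2 returns: [('Shelf',), ('Keyboard',), ('Stapler',), ('Lamp',), ('Tablet',), ('Laptop',)]

Reason: ASC vs DESC gives opposite ordering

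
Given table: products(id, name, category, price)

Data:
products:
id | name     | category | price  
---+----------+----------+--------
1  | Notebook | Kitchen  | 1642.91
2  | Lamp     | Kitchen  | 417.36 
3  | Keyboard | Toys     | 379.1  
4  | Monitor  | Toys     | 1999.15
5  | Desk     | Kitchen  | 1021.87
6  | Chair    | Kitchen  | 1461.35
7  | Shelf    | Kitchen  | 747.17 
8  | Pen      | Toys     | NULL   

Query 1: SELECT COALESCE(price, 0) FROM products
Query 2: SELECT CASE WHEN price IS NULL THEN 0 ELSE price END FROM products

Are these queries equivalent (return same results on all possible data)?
Yes, equivalent

Both queries return: [(0,), (379.1,), (417.36,), (747.17,), (1021.87,), (1461.35,), (1642.91,), (1999.15,)]

Reason: COALESCE vs CASE for NULL handling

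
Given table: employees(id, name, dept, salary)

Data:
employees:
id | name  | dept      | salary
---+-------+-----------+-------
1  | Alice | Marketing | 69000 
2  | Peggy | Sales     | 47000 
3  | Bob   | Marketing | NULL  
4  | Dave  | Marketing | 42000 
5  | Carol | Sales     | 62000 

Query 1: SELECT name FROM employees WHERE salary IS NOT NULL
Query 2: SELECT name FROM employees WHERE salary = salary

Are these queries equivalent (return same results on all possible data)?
Yes, equivalent

Both queries return: [('Alice',), ('Carol',), ('Dave',), ('Peggy',)]

Reason: IS NOT NULL vs self-equality (both exclude NULLs)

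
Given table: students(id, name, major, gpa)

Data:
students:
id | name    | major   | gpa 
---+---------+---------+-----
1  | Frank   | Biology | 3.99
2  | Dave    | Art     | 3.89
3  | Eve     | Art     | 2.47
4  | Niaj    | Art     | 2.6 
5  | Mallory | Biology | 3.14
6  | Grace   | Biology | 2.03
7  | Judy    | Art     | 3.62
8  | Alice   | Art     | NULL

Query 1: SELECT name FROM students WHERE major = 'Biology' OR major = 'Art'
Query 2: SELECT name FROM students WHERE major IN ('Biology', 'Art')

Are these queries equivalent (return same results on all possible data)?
Yes, equivalent

Both queries return: [('Alice',), ('Dave',), ('Eve',), ('Frank',), ('Grace',), ('Judy',), ('Mallory',), ('Niaj',)]

Reason: OR vs IN are equivalent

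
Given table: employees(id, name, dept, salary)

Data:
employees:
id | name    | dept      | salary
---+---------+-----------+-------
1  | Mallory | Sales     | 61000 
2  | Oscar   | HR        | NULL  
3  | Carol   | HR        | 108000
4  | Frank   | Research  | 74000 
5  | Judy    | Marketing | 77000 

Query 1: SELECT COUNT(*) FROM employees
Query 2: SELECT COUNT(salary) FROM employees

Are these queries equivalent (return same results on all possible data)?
No, not equivalent

Query 1 returns: [(5,)]
Query 2 returns: [(4,)]

Reason: COUNT(*) includes NULLs, COUNT(column) excludes them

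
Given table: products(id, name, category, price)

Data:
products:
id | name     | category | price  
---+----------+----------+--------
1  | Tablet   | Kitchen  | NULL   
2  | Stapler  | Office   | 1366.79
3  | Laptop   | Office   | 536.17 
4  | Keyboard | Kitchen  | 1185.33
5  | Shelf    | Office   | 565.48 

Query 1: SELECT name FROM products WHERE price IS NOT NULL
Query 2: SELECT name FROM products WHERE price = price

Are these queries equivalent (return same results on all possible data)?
Yes, equivalent

Both queries return: [('Keyboard',), ('Laptop',), ('Shelf',), ('Stapler',)]

Reason: IS NOT NULL vs self-equality (both exclude NULLs)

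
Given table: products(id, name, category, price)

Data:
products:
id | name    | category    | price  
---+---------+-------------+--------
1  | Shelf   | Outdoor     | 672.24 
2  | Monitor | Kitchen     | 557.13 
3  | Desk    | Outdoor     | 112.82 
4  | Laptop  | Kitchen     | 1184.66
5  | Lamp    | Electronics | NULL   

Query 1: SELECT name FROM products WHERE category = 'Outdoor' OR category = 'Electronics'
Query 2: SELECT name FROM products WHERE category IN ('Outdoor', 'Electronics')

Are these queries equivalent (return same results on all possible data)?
Yes, equivalent

Both queries return: [('Desk',), ('Lamp',), ('Shelf',)]

Reason: OR vs IN are equivalent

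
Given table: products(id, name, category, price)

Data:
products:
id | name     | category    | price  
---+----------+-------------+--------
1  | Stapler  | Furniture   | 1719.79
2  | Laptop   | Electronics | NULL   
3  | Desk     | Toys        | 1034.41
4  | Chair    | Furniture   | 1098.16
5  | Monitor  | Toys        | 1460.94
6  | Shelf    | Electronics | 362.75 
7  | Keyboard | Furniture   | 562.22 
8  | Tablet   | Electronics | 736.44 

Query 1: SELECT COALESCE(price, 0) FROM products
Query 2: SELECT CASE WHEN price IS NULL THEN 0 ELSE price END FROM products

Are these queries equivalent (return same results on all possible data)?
Yes, equivalent

Both queries return: [(0,), (362.75,), (562.22,), (736.44,), (1034.41,), (1098.16,), (1460.94,), (1719.79,)]

Reason: COALESCE vs CASE for NULL handling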